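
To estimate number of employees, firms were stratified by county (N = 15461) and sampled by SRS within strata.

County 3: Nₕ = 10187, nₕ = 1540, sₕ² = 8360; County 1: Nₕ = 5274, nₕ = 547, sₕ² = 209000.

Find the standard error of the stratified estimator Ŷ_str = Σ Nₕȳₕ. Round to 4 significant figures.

100000

Var(Ŷ_str) = Σₕ Nₕ²(1 − fₕ)sₕ²/nₕ.
County 3: 10187²·(1 − 1540/10187)·8360/1540 = 4.7818651 × 10^8.
County 1: 5274²·(1 − 547/5274)·209000/547 = 9.5254321 × 10^9.
Sum = 1.0003619 × 10^10.
SE = √(1.0003619 × 10^10) = 100000.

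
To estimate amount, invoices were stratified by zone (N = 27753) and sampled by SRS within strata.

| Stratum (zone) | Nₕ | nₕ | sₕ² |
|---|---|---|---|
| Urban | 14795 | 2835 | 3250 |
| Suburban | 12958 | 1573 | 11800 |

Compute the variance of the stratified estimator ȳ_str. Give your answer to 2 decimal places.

1.70

Var(ȳ_str) = Σₕ Wₕ²(1 − fₕ)sₕ²/nₕ with Wₕ = Nₕ/N, N = 27753.
Urban: Wₕ = 0.53309552; term = 0.53309552²·(1 − 0.19161879)·3250/2835 = 0.2633641.
Suburban: Wₕ = 0.46690448; term = 0.46690448²·(1 − 0.12139219)·11800/1573 = 1.4368268.
Sum = 1.7001909.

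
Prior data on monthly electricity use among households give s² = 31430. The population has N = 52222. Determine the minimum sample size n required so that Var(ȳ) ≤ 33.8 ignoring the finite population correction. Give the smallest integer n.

930

Without fpc, n₀ = s²/D = 31430/33.8 = 929.8817.
Rounding up, n = 930.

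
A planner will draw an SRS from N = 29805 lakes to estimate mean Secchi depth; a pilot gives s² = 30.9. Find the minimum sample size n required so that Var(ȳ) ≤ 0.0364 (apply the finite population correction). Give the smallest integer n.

Without fpc, n₀ = s²/D = 30.9/0.0364 = 848.9011.
With fpc, (1 − n/N)·s²/n ≤ D requires n ≥ n₀/(1 + n₀/N) = 848.9011/(1 + 848.9011/29805) = 825.3924.
Rounding up, n = 826.

826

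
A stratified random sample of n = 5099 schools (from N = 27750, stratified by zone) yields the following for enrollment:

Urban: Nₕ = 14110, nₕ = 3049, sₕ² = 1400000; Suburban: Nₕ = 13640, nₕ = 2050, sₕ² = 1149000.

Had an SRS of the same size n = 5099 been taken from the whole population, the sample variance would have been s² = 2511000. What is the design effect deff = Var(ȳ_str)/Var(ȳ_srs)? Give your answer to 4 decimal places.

Var(ȳ_str) = Σ Wₕ²(1−fₕ)sₕ²/nₕ with Wₕ = Nₕ/27750:
  Urban: (14110/27750)²·(1−3049/14110)·1400000/3049 = 93.060642
  Suburban: (13640/27750)²·(1−2050/13640)·1149000/2050 = 115.06361
  → Var(ȳ_str) = 208.12425.
Var(ȳ_srs) = (1 − 5099/27750)·2511000/5099 = 401.96301.
deff = 208.12425 / 401.96301 = 0.5178.

0.5178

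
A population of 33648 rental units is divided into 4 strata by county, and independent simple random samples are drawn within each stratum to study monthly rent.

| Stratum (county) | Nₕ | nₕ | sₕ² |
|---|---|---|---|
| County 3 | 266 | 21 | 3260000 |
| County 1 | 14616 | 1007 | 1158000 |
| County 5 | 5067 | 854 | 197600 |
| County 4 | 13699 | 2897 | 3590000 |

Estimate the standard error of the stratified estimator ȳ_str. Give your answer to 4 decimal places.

Var(ȳ_str) = Σₕ Wₕ²(1 − fₕ)sₕ²/nₕ with Wₕ = Nₕ/N, N = 33648.
County 3: Wₕ = 0.00790537; term = 0.00790537²·(1 − 0.07894737)·3260000/21 = 8.9356781.
County 1: Wₕ = 0.43437946; term = 0.43437946²·(1 − 0.06889710)·1158000/1007 = 202.02975.
County 5: Wₕ = 0.15058845; term = 0.15058845²·(1 − 0.16854154)·197600/854 = 4.3626756.
County 4: Wₕ = 0.40712672; term = 0.40712672²·(1 − 0.21147529)·3590000/2897 = 161.96474.
Sum = 377.29284.
SE = √(377.29284) = 19.4240.

19.4240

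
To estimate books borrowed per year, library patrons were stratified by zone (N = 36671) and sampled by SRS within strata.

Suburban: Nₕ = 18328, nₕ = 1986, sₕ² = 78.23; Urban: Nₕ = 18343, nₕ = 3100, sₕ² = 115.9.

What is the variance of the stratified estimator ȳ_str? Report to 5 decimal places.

Var(ȳ_str) = Σₕ Wₕ²(1 − fₕ)sₕ²/nₕ with Wₕ = Nₕ/N, N = 36671.
Suburban: Wₕ = 0.49979548; term = 0.49979548²·(1 − 0.10835880)·78.23/1986 = 0.0087734188.
Urban: Wₕ = 0.50020452; term = 0.50020452²·(1 − 0.16900180)·115.9/3100 = 0.007773508.
Sum = 0.016546927.

0.01655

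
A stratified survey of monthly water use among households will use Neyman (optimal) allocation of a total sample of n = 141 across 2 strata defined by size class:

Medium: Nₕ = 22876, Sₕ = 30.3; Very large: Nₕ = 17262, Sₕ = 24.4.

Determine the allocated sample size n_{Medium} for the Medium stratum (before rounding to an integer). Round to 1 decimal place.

Neyman allocation: nₕ = n·NₕSₕ / Σⱼ NⱼSⱼ.
Σ NⱼSⱼ = 22876·30.3 + 17262·24.4 = 1.1143356 × 10^6.
n_{Medium} = 141·22876·30.3 / (1.1143356 × 10^6) = 87.7.

87.7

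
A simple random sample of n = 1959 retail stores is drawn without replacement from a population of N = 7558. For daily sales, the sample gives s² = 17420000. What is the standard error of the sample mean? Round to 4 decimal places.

Under SRS without replacement, Var(ȳ) = (1 − f)·s²/n with f = n/N = 1959/7558 = 0.25919555.
Var(ȳ) = (1 − 0.25919555)·17420000/1959 = 0.74080445·8892.292 = 6587.4494.
SE(ȳ) = √(6587.4494) = 81.1631.

81.1631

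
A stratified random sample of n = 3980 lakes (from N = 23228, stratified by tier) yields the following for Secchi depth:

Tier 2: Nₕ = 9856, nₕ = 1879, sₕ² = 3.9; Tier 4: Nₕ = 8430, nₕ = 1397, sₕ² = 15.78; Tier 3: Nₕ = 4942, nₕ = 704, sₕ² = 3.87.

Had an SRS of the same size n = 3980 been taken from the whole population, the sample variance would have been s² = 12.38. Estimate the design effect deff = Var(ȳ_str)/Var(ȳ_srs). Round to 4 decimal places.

0.6817

Var(ȳ_str) = Σ Wₕ²(1−fₕ)sₕ²/nₕ with Wₕ = Nₕ/23228:
  Tier 2: (9856/23228)²·(1−1879/9856)·3.9/1879 = 3.0245062 × 10^-4
  Tier 4: (8430/23228)²·(1−1397/8430)·15.78/1397 = 0.0012412382
  Tier 3: (4942/23228)²·(1−704/4942)·3.87/704 = 2.1339211 × 10^-4
  → Var(ȳ_str) = 0.0017570809.
Var(ȳ_srs) = (1 − 3980/23228)·12.38/3980 = 0.0025775753.
deff = 0.0017570809 / 0.0025775753 = 0.6817.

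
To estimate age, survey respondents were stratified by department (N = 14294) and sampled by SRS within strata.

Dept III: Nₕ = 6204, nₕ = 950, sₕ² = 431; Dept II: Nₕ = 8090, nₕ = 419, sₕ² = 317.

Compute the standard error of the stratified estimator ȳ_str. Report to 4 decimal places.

Var(ȳ_str) = Σₕ Wₕ²(1 − fₕ)sₕ²/nₕ with Wₕ = Nₕ/N, N = 14294.
Dept III: Wₕ = 0.43402826; term = 0.43402826²·(1 − 0.15312701)·431/950 = 0.072378231.
Dept II: Wₕ = 0.56597174; term = 0.56597174²·(1 − 0.05179234)·317/419 = 0.22979374.
Sum = 0.30217197.
SE = √(0.30217197) = 0.5497.

0.5497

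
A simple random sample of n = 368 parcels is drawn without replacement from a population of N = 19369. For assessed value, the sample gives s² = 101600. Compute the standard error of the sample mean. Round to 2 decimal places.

16.46

Under SRS without replacement, Var(ȳ) = (1 − f)·s²/n with f = n/N = 368/19369 = 0.01899943.
Var(ȳ) = (1 − 0.01899943)·101600/368 = 0.98100057·276.08696 = 270.84146.
SE(ȳ) = √(270.84146) = 16.46.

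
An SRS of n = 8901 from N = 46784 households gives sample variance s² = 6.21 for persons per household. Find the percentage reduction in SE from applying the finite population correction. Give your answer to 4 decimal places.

10.0143

f = n/N = 8901/46784 = 0.19025735.
SE_no-fpc = √(s²/n) = 0.026413527; SE_fpc = √((1−f)s²/n) = 0.023768398.
Ratio = √(1−f) = 0.89985701. Reduction = 100·(1 − 0.89985701) = 10.0143%.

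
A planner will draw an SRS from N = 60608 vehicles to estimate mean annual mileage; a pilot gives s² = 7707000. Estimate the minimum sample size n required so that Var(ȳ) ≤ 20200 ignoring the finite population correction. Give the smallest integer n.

Without fpc, n₀ = s²/D = 7707000/20200 = 381.5347.
Rounding up, n = 382.

382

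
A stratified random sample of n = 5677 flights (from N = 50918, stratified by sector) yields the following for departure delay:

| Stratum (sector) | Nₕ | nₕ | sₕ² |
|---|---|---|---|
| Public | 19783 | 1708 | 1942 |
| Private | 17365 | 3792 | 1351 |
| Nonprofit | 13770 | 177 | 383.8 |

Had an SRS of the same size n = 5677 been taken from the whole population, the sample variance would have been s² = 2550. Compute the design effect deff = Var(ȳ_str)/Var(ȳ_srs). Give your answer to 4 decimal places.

0.8663

Var(ȳ_str) = Σ Wₕ²(1−fₕ)sₕ²/nₕ with Wₕ = Nₕ/50918:
  Public: (19783/50918)²·(1−1708/19783)·1942/1708 = 0.15681556
  Private: (17365/50918)²·(1−3792/17365)·1351/3792 = 0.032388809
  Nonprofit: (13770/50918)²·(1−177/13770)·383.8/177 = 0.15654467
  → Var(ȳ_str) = 0.34574904.
Var(ȳ_srs) = (1 − 5677/50918)·2550/5677 = 0.39910038.
deff = 0.34574904 / 0.39910038 = 0.8663.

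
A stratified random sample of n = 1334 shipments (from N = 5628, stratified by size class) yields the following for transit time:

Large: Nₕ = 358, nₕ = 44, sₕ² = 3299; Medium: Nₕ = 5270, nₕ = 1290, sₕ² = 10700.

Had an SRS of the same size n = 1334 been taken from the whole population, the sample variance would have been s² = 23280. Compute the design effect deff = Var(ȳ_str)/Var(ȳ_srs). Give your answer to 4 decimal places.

0.4325

Var(ȳ_str) = Σ Wₕ²(1−fₕ)sₕ²/nₕ with Wₕ = Nₕ/5628:
  Large: (358/5628)²·(1−44/358)·3299/44 = 0.26609342
  Medium: (5270/5628)²·(1−1290/5270)·10700/1290 = 5.4926203
  → Var(ȳ_str) = 5.7587137.
Var(ȳ_srs) = (1 − 1334/5628)·23280/1334 = 13.314814.
deff = 5.7587137 / 13.314814 = 0.4325.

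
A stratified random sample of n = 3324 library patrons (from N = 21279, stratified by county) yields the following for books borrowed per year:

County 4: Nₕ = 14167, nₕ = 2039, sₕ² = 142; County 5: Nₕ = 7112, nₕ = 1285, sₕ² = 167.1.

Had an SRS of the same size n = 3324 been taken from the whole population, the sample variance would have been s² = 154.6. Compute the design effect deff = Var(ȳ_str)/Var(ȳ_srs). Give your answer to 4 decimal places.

0.9766

Var(ȳ_str) = Σ Wₕ²(1−fₕ)sₕ²/nₕ with Wₕ = Nₕ/21279:
  County 4: (14167/21279)²·(1−2039/14167)·142/2039 = 0.026426264
  County 5: (7112/21279)²·(1−1285/7112)·167.1/1285 = 0.011901663
  → Var(ȳ_str) = 0.038327927.
Var(ȳ_srs) = (1 − 3324/21279)·154.6/3324 = 0.03924485.
deff = 0.038327927 / 0.03924485 = 0.9766.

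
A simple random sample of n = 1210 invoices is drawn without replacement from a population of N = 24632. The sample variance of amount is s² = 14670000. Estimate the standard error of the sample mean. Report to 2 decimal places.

Under SRS without replacement, Var(ȳ) = (1 − f)·s²/n with f = n/N = 1210/24632 = 0.04912309.
Var(ȳ) = (1 − 0.04912309)·14670000/1210 = 0.95087691·12123.967 = 11528.4.
SE(ȳ) = √(11528.4) = 107.37.

107.37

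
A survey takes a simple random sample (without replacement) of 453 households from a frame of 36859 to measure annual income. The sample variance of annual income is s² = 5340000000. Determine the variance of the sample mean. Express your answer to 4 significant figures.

1.164 × 10^7

Under SRS without replacement, Var(ȳ) = (1 − f)·s²/n with f = n/N = 453/36859 = 0.01229008.
Var(ȳ) = (1 − 0.01229008)·5340000000/453 = 0.98770992·1.1788079 × 10^7 = 1.1643203 × 10^7.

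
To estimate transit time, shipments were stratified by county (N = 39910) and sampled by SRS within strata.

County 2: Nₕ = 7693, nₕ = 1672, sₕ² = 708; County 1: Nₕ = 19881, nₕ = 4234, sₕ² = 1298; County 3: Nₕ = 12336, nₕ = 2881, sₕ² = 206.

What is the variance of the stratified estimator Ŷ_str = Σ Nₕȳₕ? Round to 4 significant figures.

Var(Ŷ_str) = Σₕ Nₕ²(1 − fₕ)sₕ²/nₕ.
County 2: 7693²·(1 − 1672/7693)·708/1672 = 1.9613782 × 10^7.
County 1: 19881²·(1 − 4234/19881)·1298/4234 = 9.5365908 × 10^7.
County 3: 12336²·(1 − 2881/12336)·206/2881 = 8.339881 × 10^6.
Sum = 1.2331957 × 10^8.

1.233 × 10^8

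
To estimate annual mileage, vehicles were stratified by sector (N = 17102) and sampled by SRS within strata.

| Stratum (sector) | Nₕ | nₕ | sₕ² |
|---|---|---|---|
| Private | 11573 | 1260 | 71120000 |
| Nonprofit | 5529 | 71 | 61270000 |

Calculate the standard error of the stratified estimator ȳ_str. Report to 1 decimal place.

334.8

Var(ȳ_str) = Σₕ Wₕ²(1 − fₕ)sₕ²/nₕ with Wₕ = Nₕ/N, N = 17102.
Private: Wₕ = 0.67670448; term = 0.67670448²·(1 − 0.10887410)·71120000/1260 = 23033.417.
Nonprofit: Wₕ = 0.32329552; term = 0.32329552²·(1 − 0.01284138)·61270000/71 = 89038.093.
Sum = 112071.51.
SE = √(112071.51) = 334.8.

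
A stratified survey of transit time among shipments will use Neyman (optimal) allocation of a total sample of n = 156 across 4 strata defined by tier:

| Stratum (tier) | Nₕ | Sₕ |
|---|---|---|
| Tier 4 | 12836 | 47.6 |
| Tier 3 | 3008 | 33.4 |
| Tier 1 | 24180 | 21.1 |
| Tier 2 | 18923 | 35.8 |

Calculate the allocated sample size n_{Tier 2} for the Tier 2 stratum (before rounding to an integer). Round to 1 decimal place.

Neyman allocation: nₕ = n·NₕSₕ / Σⱼ NⱼSⱼ.
Σ NⱼSⱼ = 12836·47.6 + 3008·33.4 + 24180·21.1 + 18923·35.8 = 1.8991022 × 10^6.
n_{Tier 2} = 156·18923·35.8 / (1.8991022 × 10^6) = 55.6.

55.6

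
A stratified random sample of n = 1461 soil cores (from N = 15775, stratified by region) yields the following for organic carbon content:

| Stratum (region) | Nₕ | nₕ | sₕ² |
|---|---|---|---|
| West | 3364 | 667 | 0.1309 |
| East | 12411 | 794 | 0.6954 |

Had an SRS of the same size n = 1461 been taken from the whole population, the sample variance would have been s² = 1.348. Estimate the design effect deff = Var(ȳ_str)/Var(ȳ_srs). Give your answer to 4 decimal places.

0.6146

Var(ȳ_str) = Σ Wₕ²(1−fₕ)sₕ²/nₕ with Wₕ = Nₕ/15775:
  West: (3364/15775)²·(1−667/3364)·0.1309/667 = 7.1550391 × 10^-6
  East: (12411/15775)²·(1−794/12411)·0.6954/794 = 5.0743009 × 10^-4
  → Var(ȳ_str) = 5.1458513 × 10^-4.
Var(ȳ_srs) = (1 − 1461/15775)·1.348/1461 = 8.3720405 × 10^-4.
deff = (5.1458513 × 10^-4) / (8.3720405 × 10^-4) = 0.6146.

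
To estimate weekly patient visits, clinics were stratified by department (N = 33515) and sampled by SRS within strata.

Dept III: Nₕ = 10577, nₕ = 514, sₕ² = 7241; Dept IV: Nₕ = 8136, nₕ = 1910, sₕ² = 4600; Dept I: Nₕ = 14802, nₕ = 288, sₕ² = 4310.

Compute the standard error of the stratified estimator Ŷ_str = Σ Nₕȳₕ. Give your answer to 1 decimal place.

Var(Ŷ_str) = Σₕ Nₕ²(1 − fₕ)sₕ²/nₕ.
Dept III: 10577²·(1 − 514/10577)·7241/514 = 1.4994273 × 10^9.
Dept IV: 8136²·(1 − 1910/8136)·4600/1910 = 1.219957 × 10^8.
Dept I: 14802²·(1 − 288/14802)·4310/288 = 3.2150838 × 10^9.
Sum = 4.8365068 × 10^9.
SE = √(4.8365068 × 10^9) = 69545.0.

69545.0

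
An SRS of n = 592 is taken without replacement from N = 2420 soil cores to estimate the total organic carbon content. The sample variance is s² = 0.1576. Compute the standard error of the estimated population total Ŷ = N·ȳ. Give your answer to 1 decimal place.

Var(Ŷ) = N²·Var(ȳ) = N²·(1 − n/N)·s²/n.
f = 592/2420 = 0.24462810; Var(ȳ) = 0.75537190·0.1576/592 = 2.0109225 × 10^-4.
Var(Ŷ) = 2420² · (2.0109225 × 10^-4) = 1177.6767.
SE(Ŷ) = √(1177.6767) = 34.3.

34.3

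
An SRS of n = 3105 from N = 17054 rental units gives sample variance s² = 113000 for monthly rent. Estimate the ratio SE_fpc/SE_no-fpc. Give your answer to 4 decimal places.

f = n/N = 3105/17054 = 0.18206872.
SE_no-fpc = √(s²/n) = 6.032654; SE_fpc = √((1−f)s²/n) = 5.4559053.
Ratio = √(1−f) = 0.90439553.

0.9044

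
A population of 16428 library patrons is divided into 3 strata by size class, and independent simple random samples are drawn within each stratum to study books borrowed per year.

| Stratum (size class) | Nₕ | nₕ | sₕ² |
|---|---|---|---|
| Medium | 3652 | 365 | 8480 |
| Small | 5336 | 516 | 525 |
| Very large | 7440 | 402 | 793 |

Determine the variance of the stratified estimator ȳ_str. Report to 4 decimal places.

Var(ȳ_str) = Σₕ Wₕ²(1 − fₕ)sₕ²/nₕ with Wₕ = Nₕ/N, N = 16428.
Medium: Wₕ = 0.22230338; term = 0.22230338²·(1 − 0.09994524)·8480/365 = 1.0333896.
Small: Wₕ = 0.32481130; term = 0.32481130²·(1 − 0.09670165)·525/516 = 0.096962337.
Very large: Wₕ = 0.45288532; term = 0.45288532²·(1 − 0.05403226)·793/402 = 0.38273656.
Sum = 1.5130885.

1.5131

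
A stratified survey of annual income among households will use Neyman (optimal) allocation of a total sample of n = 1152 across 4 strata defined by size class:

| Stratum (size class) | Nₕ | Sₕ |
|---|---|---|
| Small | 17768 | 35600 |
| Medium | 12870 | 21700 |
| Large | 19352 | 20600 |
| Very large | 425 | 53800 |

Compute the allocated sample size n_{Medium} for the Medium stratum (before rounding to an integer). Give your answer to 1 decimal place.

Neyman allocation: nₕ = n·NₕSₕ / Σⱼ NⱼSⱼ.
Σ NⱼSⱼ = 17768·35600 + 12870·21700 + 19352·20600 + 425·53800 = 1.333336 × 10^9.
n_{Medium} = 1152·12870·21700 / (1.333336 × 10^9) = 241.3.

241.3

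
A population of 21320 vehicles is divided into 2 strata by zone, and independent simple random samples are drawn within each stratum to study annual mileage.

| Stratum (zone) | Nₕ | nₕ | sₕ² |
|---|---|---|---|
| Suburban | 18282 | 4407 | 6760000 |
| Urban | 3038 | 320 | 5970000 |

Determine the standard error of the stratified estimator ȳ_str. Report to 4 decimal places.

34.5678

Var(ȳ_str) = Σₕ Wₕ²(1 − fₕ)sₕ²/nₕ with Wₕ = Nₕ/N, N = 21320.
Suburban: Wₕ = 0.85750469; term = 0.85750469²·(1 − 0.24105678)·6760000/4407 = 856.024.
Urban: Wₕ = 0.14249531; term = 0.14249531²·(1 − 0.10533246)·5970000/320 = 338.91218.
Sum = 1194.9362.
SE = √(1194.9362) = 34.5678.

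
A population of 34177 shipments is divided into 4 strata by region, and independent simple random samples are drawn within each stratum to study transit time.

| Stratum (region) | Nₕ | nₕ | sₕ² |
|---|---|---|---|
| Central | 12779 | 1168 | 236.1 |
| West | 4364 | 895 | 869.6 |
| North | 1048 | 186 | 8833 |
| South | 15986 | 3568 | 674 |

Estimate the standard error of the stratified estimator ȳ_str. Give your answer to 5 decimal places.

0.32726

Var(ȳ_str) = Σₕ Wₕ²(1 − fₕ)sₕ²/nₕ with Wₕ = Nₕ/N, N = 34177.
Central: Wₕ = 0.37390643; term = 0.37390643²·(1 − 0.09139995)·236.1/1168 = 0.025677442.
West: Wₕ = 0.12768821; term = 0.12768821²·(1 − 0.20508708)·869.6/895 = 0.012592665.
North: Wₕ = 0.03066390; term = 0.03066390²·(1 − 0.17748092)·8833/186 = 0.036727888.
South: Wₕ = 0.46774146; term = 0.46774146²·(1 − 0.22319530)·674/3568 = 0.032103962.
Sum = 0.10710196.
SE = √(0.10710196) = 0.32726.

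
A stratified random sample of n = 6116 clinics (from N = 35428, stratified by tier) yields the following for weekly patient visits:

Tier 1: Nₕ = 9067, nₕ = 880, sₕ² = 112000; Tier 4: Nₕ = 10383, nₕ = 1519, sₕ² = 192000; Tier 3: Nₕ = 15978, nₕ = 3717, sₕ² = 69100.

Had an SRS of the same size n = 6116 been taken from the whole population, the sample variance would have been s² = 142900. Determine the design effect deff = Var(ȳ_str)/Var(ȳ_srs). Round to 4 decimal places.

Var(ȳ_str) = Σ Wₕ²(1−fₕ)sₕ²/nₕ with Wₕ = Nₕ/35428:
  Tier 1: (9067/35428)²·(1−880/9067)·112000/880 = 7.5271485
  Tier 4: (10383/35428)²·(1−1519/10383)·192000/1519 = 9.2683577
  Tier 3: (15978/35428)²·(1−3717/15978)·69100/3717 = 2.9016199
  → Var(ȳ_str) = 19.697126.
Var(ȳ_srs) = (1 − 6116/35428)·142900/6116 = 19.331412.
deff = 19.697126 / 19.331412 = 1.0189.

1.0189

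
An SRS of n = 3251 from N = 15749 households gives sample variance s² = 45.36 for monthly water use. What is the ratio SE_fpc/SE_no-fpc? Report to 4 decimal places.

f = n/N = 3251/15749 = 0.20642580.
SE_no-fpc = √(s²/n) = 0.11812125; SE_fpc = √((1−f)s²/n) = 0.1052257.
Ratio = √(1−f) = 0.89082781.

0.8908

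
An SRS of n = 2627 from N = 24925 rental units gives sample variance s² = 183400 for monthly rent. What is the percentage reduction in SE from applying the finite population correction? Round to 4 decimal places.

f = n/N = 2627/24925 = 0.10539619.
SE_no-fpc = √(s²/n) = 8.3554459; SE_fpc = √((1−f)s²/n) = 7.902873.
Ratio = √(1−f) = 0.94583498. Reduction = 100·(1 − 0.94583498) = 5.4165%.

5.4165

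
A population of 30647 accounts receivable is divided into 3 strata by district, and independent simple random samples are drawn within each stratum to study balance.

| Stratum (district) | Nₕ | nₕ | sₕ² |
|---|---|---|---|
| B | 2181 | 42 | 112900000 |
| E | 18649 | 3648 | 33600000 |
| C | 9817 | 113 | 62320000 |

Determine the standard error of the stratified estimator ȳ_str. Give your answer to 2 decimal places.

268.39

Var(ȳ_str) = Σₕ Wₕ²(1 − fₕ)sₕ²/nₕ with Wₕ = Nₕ/N, N = 30647.
B: Wₕ = 0.07116520; term = 0.07116520²·(1 − 0.01925722)·112900000/42 = 13351.657.
E: Wₕ = 0.60850981; term = 0.60850981²·(1 − 0.19561371)·33600000/3648 = 2743.3693.
C: Wₕ = 0.32032499; term = 0.32032499²·(1 − 0.01151064)·62320000/113 = 55937.447.
Sum = 72032.473.
SE = √(72032.473) = 268.39.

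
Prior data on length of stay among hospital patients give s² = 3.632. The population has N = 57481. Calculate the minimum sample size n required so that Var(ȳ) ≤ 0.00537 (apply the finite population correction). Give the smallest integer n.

Without fpc, n₀ = s²/D = 3.632/0.00537 = 676.3501.
With fpc, (1 − n/N)·s²/n ≤ D requires n ≥ n₀/(1 + n₀/N) = 676.3501/(1 + 676.3501/57481) = 668.4844.
Rounding up, n = 669.

669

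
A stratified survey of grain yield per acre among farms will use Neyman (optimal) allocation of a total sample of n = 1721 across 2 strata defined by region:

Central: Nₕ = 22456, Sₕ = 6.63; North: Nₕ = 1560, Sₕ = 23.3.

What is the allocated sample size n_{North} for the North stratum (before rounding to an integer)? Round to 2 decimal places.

Neyman allocation: nₕ = n·NₕSₕ / Σⱼ NⱼSⱼ.
Σ NⱼSⱼ = 22456·6.63 + 1560·23.3 = 185231.28.
n_{North} = 1721·1560·23.3 / 185231.28 = 337.71.

337.71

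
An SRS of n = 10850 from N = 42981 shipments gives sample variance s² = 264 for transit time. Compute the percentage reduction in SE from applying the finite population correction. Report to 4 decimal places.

13.5383

f = n/N = 10850/42981 = 0.25243712.
SE_no-fpc = √(s²/n) = 0.15598653; SE_fpc = √((1−f)s²/n) = 0.13486863.
Ratio = √(1−f) = 0.86461719. Reduction = 100·(1 − 0.86461719) = 13.5383%.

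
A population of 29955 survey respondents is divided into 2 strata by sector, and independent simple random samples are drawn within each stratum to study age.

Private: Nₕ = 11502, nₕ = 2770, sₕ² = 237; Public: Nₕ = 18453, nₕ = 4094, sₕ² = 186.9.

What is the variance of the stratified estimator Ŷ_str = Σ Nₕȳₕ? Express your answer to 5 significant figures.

Var(Ŷ_str) = Σₕ Nₕ²(1 − fₕ)sₕ²/nₕ.
Private: 11502²·(1 − 2770/11502)·237/2770 = 8.5932148 × 10^6.
Public: 18453²·(1 − 4094/18453)·186.9/4094 = 1.2096303 × 10^7.
Sum = 2.0689518 × 10^7.

2.0690 × 10^7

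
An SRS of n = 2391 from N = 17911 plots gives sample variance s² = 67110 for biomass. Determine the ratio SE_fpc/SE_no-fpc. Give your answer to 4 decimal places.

0.9309

f = n/N = 2391/17911 = 0.13349338.
SE_no-fpc = √(s²/n) = 5.2979009; SE_fpc = √((1−f)s²/n) = 4.9316219.
Ratio = √(1−f) = 0.93086337.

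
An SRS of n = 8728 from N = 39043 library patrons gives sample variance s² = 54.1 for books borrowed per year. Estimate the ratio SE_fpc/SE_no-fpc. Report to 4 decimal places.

0.8812

f = n/N = 8728/39043 = 0.22354840.
SE_no-fpc = √(s²/n) = 0.078730184; SE_fpc = √((1−f)s²/n) = 0.069374275.
Ratio = √(1−f) = 0.88116491.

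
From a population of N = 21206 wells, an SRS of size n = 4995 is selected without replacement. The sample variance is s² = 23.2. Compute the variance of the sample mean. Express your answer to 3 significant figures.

Under SRS without replacement, Var(ȳ) = (1 − f)·s²/n with f = n/N = 4995/21206 = 0.23554654.
Var(ȳ) = (1 − 0.23554654)·23.2/4995 = 0.76445346·0.0046446446 = 0.0035506147.

0.00355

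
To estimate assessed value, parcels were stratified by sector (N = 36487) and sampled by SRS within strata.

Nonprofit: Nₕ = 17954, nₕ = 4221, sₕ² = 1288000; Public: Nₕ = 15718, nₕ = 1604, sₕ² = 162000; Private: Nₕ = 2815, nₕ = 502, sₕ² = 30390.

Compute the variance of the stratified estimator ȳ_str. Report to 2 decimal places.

Var(ȳ_str) = Σₕ Wₕ²(1 − fₕ)sₕ²/nₕ with Wₕ = Nₕ/N, N = 36487.
Nonprofit: Wₕ = 0.49206567; term = 0.49206567²·(1 − 0.23510081)·1288000/4221 = 56.513322.
Public: Wₕ = 0.43078357; term = 0.43078357²·(1 − 0.10204861)·162000/1604 = 16.829908.
Private: Wₕ = 0.07715077; term = 0.07715077²·(1 − 0.17833037)·30390/502 = 0.29607702.
Sum = 73.639307.

73.64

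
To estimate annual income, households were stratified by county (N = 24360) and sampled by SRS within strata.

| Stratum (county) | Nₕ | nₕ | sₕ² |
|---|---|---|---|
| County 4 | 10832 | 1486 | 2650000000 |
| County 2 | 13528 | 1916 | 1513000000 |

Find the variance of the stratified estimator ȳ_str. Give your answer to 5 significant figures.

513270

Var(ȳ_str) = Σₕ Wₕ²(1 − fₕ)sₕ²/nₕ with Wₕ = Nₕ/N, N = 24360.
County 4: Wₕ = 0.44466338; term = 0.44466338²·(1 − 0.13718612)·2650000000/1486 = 304233.42.
County 2: Wₕ = 0.55533662; term = 0.55533662²·(1 − 0.14163217)·1513000000/1916 = 209040.04.
Sum = 513273.46.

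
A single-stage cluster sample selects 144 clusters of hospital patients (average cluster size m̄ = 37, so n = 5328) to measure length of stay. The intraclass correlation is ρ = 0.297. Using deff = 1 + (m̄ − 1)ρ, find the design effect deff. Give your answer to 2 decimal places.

11.69

deff = 1 + (37 − 1)·0.297 = 1 + 10.692 = 11.692.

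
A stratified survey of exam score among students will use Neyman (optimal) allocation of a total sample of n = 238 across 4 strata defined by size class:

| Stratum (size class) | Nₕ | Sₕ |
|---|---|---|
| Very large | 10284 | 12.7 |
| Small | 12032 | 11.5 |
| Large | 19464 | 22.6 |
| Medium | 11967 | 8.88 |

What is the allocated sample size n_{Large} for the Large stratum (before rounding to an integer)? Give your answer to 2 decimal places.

128.44

Neyman allocation: nₕ = n·NₕSₕ / Σⱼ NⱼSⱼ.
Σ NⱼSⱼ = 10284·12.7 + 12032·11.5 + 19464·22.6 + 11967·8.88 = 815128.16.
n_{Large} = 238·19464·22.6 / 815128.16 = 128.44.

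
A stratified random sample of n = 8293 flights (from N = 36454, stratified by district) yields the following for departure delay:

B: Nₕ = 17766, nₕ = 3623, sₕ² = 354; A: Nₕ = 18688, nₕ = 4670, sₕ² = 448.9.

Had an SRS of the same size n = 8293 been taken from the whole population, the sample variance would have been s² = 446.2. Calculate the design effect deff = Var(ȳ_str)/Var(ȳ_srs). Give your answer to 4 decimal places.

Var(ȳ_str) = Σ Wₕ²(1−fₕ)sₕ²/nₕ with Wₕ = Nₕ/36454:
  B: (17766/36454)²·(1−3623/17766)·354/3623 = 0.01847463
  A: (18688/36454)²·(1−4670/18688)·448.9/4670 = 0.018949215
  → Var(ȳ_str) = 0.037423845.
Var(ȳ_srs) = (1 − 8293/36454)·446.2/8293 = 0.04156433.
deff = 0.037423845 / 0.04156433 = 0.9004.

0.9004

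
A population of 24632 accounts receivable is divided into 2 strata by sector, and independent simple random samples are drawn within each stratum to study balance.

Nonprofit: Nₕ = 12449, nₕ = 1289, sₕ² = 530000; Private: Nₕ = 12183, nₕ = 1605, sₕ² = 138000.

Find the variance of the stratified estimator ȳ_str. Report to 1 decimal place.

112.4

Var(ȳ_str) = Σₕ Wₕ²(1 − fₕ)sₕ²/nₕ with Wₕ = Nₕ/N, N = 24632.
Nonprofit: Wₕ = 0.50539948; term = 0.50539948²·(1 − 0.10354245)·530000/1289 = 94.15042.
Private: Wₕ = 0.49460052; term = 0.49460052²·(1 − 0.13174095)·138000/1605 = 18.262596.
Sum = 112.41302.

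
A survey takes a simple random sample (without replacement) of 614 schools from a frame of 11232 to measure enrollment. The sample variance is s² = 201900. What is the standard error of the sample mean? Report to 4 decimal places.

17.6310

Under SRS without replacement, Var(ȳ) = (1 − f)·s²/n with f = n/N = 614/11232 = 0.05466524.
Var(ȳ) = (1 − 0.05466524)·201900/614 = 0.94533476·328.82736 = 310.85193.
SE(ȳ) = √(310.85193) = 17.6310.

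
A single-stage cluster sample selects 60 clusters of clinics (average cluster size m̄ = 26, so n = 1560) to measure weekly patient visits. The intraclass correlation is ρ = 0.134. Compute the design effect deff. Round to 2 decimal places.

deff = 1 + (26 − 1)·0.134 = 1 + 3.35 = 4.35.

4.35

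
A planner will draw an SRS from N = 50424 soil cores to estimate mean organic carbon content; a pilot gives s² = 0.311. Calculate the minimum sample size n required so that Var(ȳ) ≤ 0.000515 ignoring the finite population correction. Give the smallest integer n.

Without fpc, n₀ = s²/D = 0.311/0.000515 = 603.8835.
Rounding up, n = 604.

604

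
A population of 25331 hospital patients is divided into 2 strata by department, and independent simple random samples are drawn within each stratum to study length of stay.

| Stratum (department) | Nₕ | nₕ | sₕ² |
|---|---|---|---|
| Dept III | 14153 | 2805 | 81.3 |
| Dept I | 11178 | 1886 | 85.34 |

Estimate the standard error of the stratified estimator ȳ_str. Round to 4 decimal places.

0.1207

Var(ȳ_str) = Σₕ Wₕ²(1 − fₕ)sₕ²/nₕ with Wₕ = Nₕ/N, N = 25331.
Dept III: Wₕ = 0.55872251; term = 0.55872251²·(1 − 0.19819120)·81.3/2805 = 0.0072547232.
Dept I: Wₕ = 0.44127749; term = 0.44127749²·(1 − 0.16872428)·85.34/1886 = 0.007324527.
Sum = 0.01457925.
SE = √(0.01457925) = 0.1207.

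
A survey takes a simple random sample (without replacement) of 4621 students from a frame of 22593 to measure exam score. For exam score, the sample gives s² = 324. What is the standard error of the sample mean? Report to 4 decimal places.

0.2362

Under SRS without replacement, Var(ȳ) = (1 − f)·s²/n with f = n/N = 4621/22593 = 0.20453238.
Var(ȳ) = (1 − 0.20453238)·324/4621 = 0.79546762·0.070114694 = 0.055773969.
SE(ȳ) = √(0.055773969) = 0.2362.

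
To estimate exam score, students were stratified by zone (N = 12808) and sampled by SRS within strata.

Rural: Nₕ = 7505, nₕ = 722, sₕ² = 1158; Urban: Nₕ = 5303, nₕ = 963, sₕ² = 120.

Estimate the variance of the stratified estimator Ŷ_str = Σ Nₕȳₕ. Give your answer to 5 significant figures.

Var(Ŷ_str) = Σₕ Nₕ²(1 − fₕ)sₕ²/nₕ.
Rural: 7505²·(1 − 722/7505)·1158/722 = 8.1647685 × 10^7.
Urban: 5303²·(1 − 963/5303)·120/963 = 2.8679153 × 10^6.
Sum = 8.45156 × 10^7.

8.4516 × 10^7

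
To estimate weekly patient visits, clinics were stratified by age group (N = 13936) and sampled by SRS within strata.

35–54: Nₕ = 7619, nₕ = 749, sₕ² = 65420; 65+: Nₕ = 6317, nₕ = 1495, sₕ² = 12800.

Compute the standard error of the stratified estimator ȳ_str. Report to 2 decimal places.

Var(ȳ_str) = Σₕ Wₕ²(1 − fₕ)sₕ²/nₕ with Wₕ = Nₕ/N, N = 13936.
35–54: Wₕ = 0.54671355; term = 0.54671355²·(1 − 0.09830686)·65420/749 = 23.540038.
65+: Wₕ = 0.45328645; term = 0.45328645²·(1 − 0.23666297)·12800/1495 = 1.3428595.
Sum = 24.882898.
SE = √(24.882898) = 4.99.

4.99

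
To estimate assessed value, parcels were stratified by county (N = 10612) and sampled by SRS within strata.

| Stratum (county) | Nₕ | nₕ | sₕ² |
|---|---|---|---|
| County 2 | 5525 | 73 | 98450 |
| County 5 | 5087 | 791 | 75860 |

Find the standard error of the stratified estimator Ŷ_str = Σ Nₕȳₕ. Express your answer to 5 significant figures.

206690

Var(Ŷ_str) = Σₕ Nₕ²(1 − fₕ)sₕ²/nₕ.
County 2: 5525²·(1 − 73/5525)·98450/73 = 4.0623842 × 10^10.
County 5: 5087²·(1 − 791/5087)·75860/791 = 2.0958605 × 10^9.
Sum = 4.2719703 × 10^10.
SE = √(4.2719703 × 10^10) = 206690.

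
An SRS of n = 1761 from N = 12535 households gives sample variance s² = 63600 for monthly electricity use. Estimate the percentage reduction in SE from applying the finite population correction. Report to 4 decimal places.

f = n/N = 1761/12535 = 0.14048664.
SE_no-fpc = √(s²/n) = 6.0096459; SE_fpc = √((1−f)s²/n) = 5.5715393.
Ratio = √(1−f) = 0.92709944. Reduction = 100·(1 − 0.92709944) = 7.2901%.

7.2901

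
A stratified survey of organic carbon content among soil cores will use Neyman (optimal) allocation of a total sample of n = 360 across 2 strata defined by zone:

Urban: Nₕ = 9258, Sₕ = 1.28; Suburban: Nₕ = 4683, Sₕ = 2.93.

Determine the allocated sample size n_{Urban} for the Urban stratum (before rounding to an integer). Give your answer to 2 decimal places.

166.83

Neyman allocation: nₕ = n·NₕSₕ / Σⱼ NⱼSⱼ.
Σ NⱼSⱼ = 9258·1.28 + 4683·2.93 = 25571.43.
n_{Urban} = 360·9258·1.28 / 25571.43 = 166.83.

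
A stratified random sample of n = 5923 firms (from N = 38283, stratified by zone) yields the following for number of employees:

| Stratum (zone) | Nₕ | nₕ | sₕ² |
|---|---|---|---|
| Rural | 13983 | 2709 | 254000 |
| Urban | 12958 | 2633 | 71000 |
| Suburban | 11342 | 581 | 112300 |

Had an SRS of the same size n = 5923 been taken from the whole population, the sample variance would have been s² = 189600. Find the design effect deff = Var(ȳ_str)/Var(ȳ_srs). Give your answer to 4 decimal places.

Var(ȳ_str) = Σ Wₕ²(1−fₕ)sₕ²/nₕ with Wₕ = Nₕ/38283:
  Rural: (13983/38283)²·(1−2709/13983)·254000/2709 = 10.085355
  Urban: (12958/38283)²·(1−2633/12958)·71000/2633 = 2.4616347
  Suburban: (11342/38283)²·(1−581/11342)·112300/581 = 16.096593
  → Var(ȳ_str) = 28.643583.
Var(ȳ_srs) = (1 − 5923/38283)·189600/5923 = 27.058215.
deff = 28.643583 / 27.058215 = 1.0586.

1.0586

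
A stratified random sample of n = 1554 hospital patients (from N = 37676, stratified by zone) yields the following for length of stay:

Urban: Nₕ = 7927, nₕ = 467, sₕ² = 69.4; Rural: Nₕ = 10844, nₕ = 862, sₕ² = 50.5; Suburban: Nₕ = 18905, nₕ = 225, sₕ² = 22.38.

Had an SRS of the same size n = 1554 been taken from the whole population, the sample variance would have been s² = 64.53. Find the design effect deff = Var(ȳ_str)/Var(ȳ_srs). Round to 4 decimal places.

0.8893

Var(ȳ_str) = Σ Wₕ²(1−fₕ)sₕ²/nₕ with Wₕ = Nₕ/37676:
  Urban: (7927/37676)²·(1−467/7927)·69.4/467 = 0.0061909985
  Rural: (10844/37676)²·(1−862/10844)·50.5/862 = 0.0044674696
  Suburban: (18905/37676)²·(1−225/18905)·22.38/225 = 0.024745802
  → Var(ȳ_str) = 0.03540427.
Var(ȳ_srs) = (1 − 1554/37676)·64.53/1554 = 0.039812335.
deff = 0.03540427 / 0.039812335 = 0.8893.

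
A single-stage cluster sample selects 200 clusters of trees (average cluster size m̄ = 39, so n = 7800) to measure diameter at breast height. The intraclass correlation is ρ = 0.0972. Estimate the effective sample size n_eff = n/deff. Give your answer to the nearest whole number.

1662

deff = 1 + (39 − 1)·0.0972 = 1 + 3.6936 = 4.6936.
n_eff = 7800 / 4.6936 = 1662.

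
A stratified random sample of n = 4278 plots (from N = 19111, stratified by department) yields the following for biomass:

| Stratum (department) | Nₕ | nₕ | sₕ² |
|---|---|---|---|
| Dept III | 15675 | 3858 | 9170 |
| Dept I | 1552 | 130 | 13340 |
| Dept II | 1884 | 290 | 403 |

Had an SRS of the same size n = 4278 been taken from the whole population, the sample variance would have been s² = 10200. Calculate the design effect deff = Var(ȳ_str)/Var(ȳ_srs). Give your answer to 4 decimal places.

0.9926

Var(ȳ_str) = Σ Wₕ²(1−fₕ)sₕ²/nₕ with Wₕ = Nₕ/19111:
  Dept III: (15675/19111)²·(1−3858/15675)·9170/3858 = 1.2054663
  Dept I: (1552/19111)²·(1−130/1552)·13340/130 = 0.62006464
  Dept II: (1884/19111)²·(1−290/1884)·403/290 = 0.0114264
  → Var(ȳ_str) = 1.8369573.
Var(ȳ_srs) = (1 − 4278/19111)·10200/4278 = 1.8505677.
deff = 1.8369573 / 1.8505677 = 0.9926.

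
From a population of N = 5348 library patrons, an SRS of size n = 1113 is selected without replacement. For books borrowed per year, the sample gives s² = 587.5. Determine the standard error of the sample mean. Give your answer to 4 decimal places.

0.6465

Under SRS without replacement, Var(ȳ) = (1 − f)·s²/n with f = n/N = 1113/5348 = 0.20811518.
Var(ȳ) = (1 − 0.20811518)·587.5/1113 = 0.79188482·0.52785265 = 0.4179985.
SE(ȳ) = √(0.4179985) = 0.6465.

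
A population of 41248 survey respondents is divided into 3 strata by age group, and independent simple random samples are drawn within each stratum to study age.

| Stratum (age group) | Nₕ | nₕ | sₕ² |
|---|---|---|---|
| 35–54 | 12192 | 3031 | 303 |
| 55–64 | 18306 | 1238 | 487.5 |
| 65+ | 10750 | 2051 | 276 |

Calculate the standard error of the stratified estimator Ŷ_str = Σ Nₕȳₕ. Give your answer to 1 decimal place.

12115.5

Var(Ŷ_str) = Σₕ Nₕ²(1 − fₕ)sₕ²/nₕ.
35–54: 12192²·(1 − 3031/12192)·303/3031 = 1.1165406 × 10^7.
55–64: 18306²·(1 − 1238/18306)·487.5/1238 = 1.2303539 × 10^8.
65+: 10750²·(1 − 2051/10750)·276/2051 = 1.2584073 × 10^7.
Sum = 1.4678487 × 10^8.
SE = √(1.4678487 × 10^8) = 12115.5.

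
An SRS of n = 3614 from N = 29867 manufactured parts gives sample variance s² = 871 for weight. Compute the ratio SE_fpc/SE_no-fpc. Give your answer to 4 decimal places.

f = n/N = 3614/29867 = 0.12100311.
SE_no-fpc = √(s²/n) = 0.49092484; SE_fpc = √((1−f)s²/n) = 0.46026576.
Ratio = √(1−f) = 0.93754834.

0.9375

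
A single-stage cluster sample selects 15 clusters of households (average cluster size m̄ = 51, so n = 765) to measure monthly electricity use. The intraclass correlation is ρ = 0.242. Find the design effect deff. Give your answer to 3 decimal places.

13.100

deff = 1 + (51 − 1)·0.242 = 1 + 12.1 = 13.1.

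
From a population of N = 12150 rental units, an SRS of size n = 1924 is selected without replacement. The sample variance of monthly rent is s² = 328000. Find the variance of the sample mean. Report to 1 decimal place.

143.5

Under SRS without replacement, Var(ȳ) = (1 − f)·s²/n with f = n/N = 1924/12150 = 0.15835391.
Var(ȳ) = (1 − 0.15835391)·328000/1924 = 0.84164609·170.47817 = 143.48229.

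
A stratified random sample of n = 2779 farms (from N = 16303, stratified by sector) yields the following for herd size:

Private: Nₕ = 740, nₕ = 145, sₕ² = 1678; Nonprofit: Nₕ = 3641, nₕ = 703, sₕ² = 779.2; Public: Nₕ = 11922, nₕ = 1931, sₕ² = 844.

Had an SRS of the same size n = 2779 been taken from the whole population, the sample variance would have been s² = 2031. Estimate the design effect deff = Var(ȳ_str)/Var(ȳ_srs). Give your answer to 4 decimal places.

0.4283

Var(ȳ_str) = Σ Wₕ²(1−fₕ)sₕ²/nₕ with Wₕ = Nₕ/16303:
  Private: (740/16303)²·(1−145/740)·1678/145 = 0.019170683
  Nonprofit: (3641/16303)²·(1−703/3641)·779.2/703 = 0.044609878
  Public: (11922/16303)²·(1−1931/11922)·844/1931 = 0.19587689
  → Var(ȳ_str) = 0.25965745.
Var(ȳ_srs) = (1 − 2779/16303)·2031/2779 = 0.60626013.
deff = 0.25965745 / 0.60626013 = 0.4283.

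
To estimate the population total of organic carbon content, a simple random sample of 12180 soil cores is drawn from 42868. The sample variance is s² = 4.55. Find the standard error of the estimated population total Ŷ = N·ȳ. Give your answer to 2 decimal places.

701.02

Var(Ŷ) = N²·Var(ȳ) = N²·(1 − n/N)·s²/n.
f = 12180/42868 = 0.28412802; Var(ȳ) = 0.71587198·4.55/12180 = 2.6742344 × 10^-4.
Var(Ŷ) = 42868² · (2.6742344 × 10^-4) = 491434.81.
SE(Ŷ) = √(491434.81) = 701.02.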